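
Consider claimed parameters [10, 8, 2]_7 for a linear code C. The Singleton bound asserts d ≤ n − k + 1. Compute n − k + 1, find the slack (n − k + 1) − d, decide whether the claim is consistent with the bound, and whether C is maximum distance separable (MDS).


Singleton RHS = n − k + 1 = 3, slack = 1, bound satisfied, not MDS.

Singleton bound: d ≤ n − k + 1.
Here n = 10, k = 8, so n − k + 1 = 3.
Given d = 2, check d ≤ 3: YES.
Slack = (n − k + 1) − d = 1.
The code is NOT MDS (slack = 1 > 0).
Description: the claimed parameters are [10, 8, 2]_7; such a code would be non-MDS.


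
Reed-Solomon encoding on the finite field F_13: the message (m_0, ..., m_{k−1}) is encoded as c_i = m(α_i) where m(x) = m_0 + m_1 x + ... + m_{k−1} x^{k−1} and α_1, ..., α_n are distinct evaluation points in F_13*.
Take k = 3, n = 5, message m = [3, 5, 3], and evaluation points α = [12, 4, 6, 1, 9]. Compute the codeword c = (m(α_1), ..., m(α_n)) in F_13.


c = [1, 6, 11, 11, 5]

Message polynomial: m(x) = 3 + 5·x + 3·x^2 (mod 13).
For each evaluation point α_i, compute m(α_i) mod 13:
  α_1 = 12: Horner steps 3 → 2 → 1, so m(12) = 1.
  α_2 = 4: Horner steps 3 → 4 → 6, so m(4) = 6.
  α_3 = 6: Horner steps 3 → 10 → 11, so m(6) = 11.
  α_4 = 1: Horner steps 3 → 8 → 11, so m(1) = 11.
  α_5 = 9: Horner steps 3 → 6 → 5, so m(9) = 5.
Codeword c = [1, 6, 11, 11, 5] ∈ F_13^5.


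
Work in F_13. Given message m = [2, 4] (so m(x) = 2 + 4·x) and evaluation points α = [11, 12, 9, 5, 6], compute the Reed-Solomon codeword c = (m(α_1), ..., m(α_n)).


c = [7, 11, 12, 9, 0]

Message polynomial: m(x) = 2 + 4·x (mod 13).
For each evaluation point α_i, compute m(α_i) mod 13:
  α_1 = 11: Horner steps 4 → 7, so m(11) = 7.
  α_2 = 12: Horner steps 4 → 11, so m(12) = 11.
  α_3 = 9: Horner steps 4 → 12, so m(9) = 12.
  α_4 = 5: Horner steps 4 → 9, so m(5) = 9.
  α_5 = 6: Horner steps 4 → 0, so m(6) = 0.
Codeword c = [7, 11, 12, 9, 0] ∈ F_13^5.


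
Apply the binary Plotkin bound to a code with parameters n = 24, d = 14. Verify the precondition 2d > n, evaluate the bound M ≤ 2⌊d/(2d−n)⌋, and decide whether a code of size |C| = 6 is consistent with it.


Plotkin bound M ≤ 6; given |C| = 6 ≤ bound (satisfied).

Check applicability: 2d = 28, n = 24.
2d − n = 4 > 0, so Plotkin applies.
Compute d/(2d−n) = 14/4 ≈ 3.5000.
⌊d/(2d−n)⌋ = 3.
Plotkin bound: M ≤ 2·3 = 6.
Given |C| = 6, check: satisfied.
This |C| is at the Plotkin bound.


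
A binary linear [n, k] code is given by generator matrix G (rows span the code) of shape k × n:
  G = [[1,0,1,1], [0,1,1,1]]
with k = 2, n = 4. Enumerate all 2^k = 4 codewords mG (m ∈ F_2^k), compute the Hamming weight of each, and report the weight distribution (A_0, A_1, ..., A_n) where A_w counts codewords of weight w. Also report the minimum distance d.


Weight distribution: A_0 = 1, A_2 = 1, A_3 = 2. Minimum distance d = 2.

Enumerate all 2^2 = 4 messages m ∈ F_2^2.
For each, compute codeword c = mG in F_2^4, then tally its weight.
  m = 00 → c = 0000, weight = 0.
  m = 10 → c = 1011, weight = 3.
  m = 01 → c = 0111, weight = 3.
  m = 11 → c = 1100, weight = 2.
Tally weights:
  weight 0: 1 codewords.
  weight 2: 1 codewords.
  weight 3: 2 codewords.
Minimum distance d = smallest w > 0 with A_w > 0 = 2.
Sanity: Σ A_w = 4 = 2^2 = 4 ✓.


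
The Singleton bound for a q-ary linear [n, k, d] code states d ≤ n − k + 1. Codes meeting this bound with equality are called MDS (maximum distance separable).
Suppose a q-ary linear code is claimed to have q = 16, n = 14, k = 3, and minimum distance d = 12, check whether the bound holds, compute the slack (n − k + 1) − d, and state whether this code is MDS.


Singleton RHS = n − k + 1 = 12, slack = 0, bound satisfied, MDS.

Singleton bound: d ≤ n − k + 1.
Here n = 14, k = 3, so n − k + 1 = 12.
Given d = 12, check d ≤ 12: YES.
Slack = (n − k + 1) − d = 0.
The code is MDS (slack = 0).
Description: the claimed parameters are [14, 3, 12]_16; such a code would be MDS (meets Singleton bound).


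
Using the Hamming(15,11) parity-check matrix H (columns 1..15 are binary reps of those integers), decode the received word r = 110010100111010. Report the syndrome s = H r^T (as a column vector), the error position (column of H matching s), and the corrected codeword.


s = (0, 0, 1, 0)^T, error position = 2, corrected codeword c = 100010100111010

Compute s = H r^T mod 2 one row at a time:
  s_1 = 0 + 0 + 1 + 1 + 1 + 0 + 1 + 0 = 4 ≡ 0 (mod 2).
  s_2 = 0 + 1 + 0 + 1 + 1 + 0 + 1 + 0 = 4 ≡ 0 (mod 2).
  s_3 = 1 + 0 + 0 + 1 + 1 + 1 + 1 + 0 = 5 ≡ 1 (mod 2).
  s_4 = 1 + 0 + 1 + 1 + 0 + 1 + 0 + 0 = 4 ≡ 0 (mod 2).
s = (0, 0, 1, 0)^T — this equals column 2 of H (binary 0010), so error is at position 2.
Correct: flip bit 2 of r = 110010100111010 to get c = 100010100111010.


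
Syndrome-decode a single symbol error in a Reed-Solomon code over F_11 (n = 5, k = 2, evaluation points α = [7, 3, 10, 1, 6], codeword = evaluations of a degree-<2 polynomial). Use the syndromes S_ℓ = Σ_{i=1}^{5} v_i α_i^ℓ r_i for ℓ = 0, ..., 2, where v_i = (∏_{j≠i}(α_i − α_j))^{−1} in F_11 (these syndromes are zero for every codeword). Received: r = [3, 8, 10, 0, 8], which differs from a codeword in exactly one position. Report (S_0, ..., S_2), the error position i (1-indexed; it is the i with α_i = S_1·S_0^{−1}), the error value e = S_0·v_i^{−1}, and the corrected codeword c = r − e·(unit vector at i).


S = (5, 4, 1), error at position 2, error magnitude e = 7, c = [3, 1, 10, 0, 8].

Step 1: column multipliers v_i = (∏_{j≠i}(α_i − α_j))^{−1} mod 11.
  i = 1 (α = 7): (7−3)(7−10)(7−1)(7−6) = 4·(−3)·6·1 = −72 ≡ 5, so v_1 = 5^{−1} = 9 (mod 11).
  i = 2 (α = 3): (3−7)(3−10)(3−1)(3−6) = (−4)·(−7)·2·(−3) = −168 ≡ 8, so v_2 = 8^{−1} = 7 (mod 11).
  i = 3 (α = 10): (10−7)(10−3)(10−1)(10−6) = 3·7·9·4 = 756 ≡ 8, so v_3 = 8^{−1} = 7 (mod 11).
  i = 4 (α = 1): (1−7)(1−3)(1−10)(1−6) = (−6)·(−2)·(−9)·(−5) = 540 ≡ 1, so v_4 = 1^{−1} = 1 (mod 11).
  i = 5 (α = 6): (6−7)(6−3)(6−10)(6−1) = (−1)·3·(−4)·5 = 60 ≡ 5, so v_5 = 5^{−1} = 9 (mod 11).
  v = [9, 7, 7, 1, 9].
Step 2: syndromes of r = [3, 8, 10, 0, 8] (all sums mod 11).
  S_0 = Σ v_i r_i = 9·3 + 7·8 + 7·10 + 1·0 + 9·8 = 225 ≡ 5.
  S_1 = Σ v_i α_i r_i = 9·7·3 + 7·3·8 + 7·10·10 + 1·1·0 + 9·6·8 = 1489 ≡ 4.
  α_i^2 mod 11 = [5, 9, 1, 1, 3].
  S_2 = Σ v_i α_i^2 r_i = 9·5·3 + 7·9·8 + 7·1·10 + 1·1·0 + 9·3·8 = 925 ≡ 1.
  S = (5, 4, 1) ≠ 0, so r is not a codeword (an error is present).
Step 3: locate the error. For a single error e at position i, S_ℓ = v_i·e·α_i^ℓ, so α_err = S_1/S_0.
  S_0^{−1} = 5^{−1} = 9 (mod 11), so α_err = 4·9 = 36 ≡ 3 = α_2. Error position i = 2.
  Consistency check: S_2/S_1 = 1·3 = 3 ≡ 3 = α_err ✓ (single-error assumption holds).
Step 4: error magnitude e = S_0/v_2 = S_0·∏_{j≠2}(α_2 − α_j) = 5·8 = 40 ≡ 7 (mod 11).
Step 5: correct position 2: c_2 = r_2 − e = 8 − 7 ≡ 1 (mod 11). Hence c = [3, 1, 10, 0, 8].
  Check: interpolating c through the α_i gives m(x) = 5 + 6·x (degree < 2) with m(α_i) = c_i for every i, so c is indeed a codeword.


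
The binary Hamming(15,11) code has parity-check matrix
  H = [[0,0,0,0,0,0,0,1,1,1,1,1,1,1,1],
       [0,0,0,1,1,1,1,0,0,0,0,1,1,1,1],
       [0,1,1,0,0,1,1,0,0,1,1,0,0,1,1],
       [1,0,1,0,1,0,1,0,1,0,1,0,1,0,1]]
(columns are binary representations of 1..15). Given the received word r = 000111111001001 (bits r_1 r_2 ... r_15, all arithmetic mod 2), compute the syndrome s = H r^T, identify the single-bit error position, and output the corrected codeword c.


s = (0, 0, 1, 0)^T, error position = 2, corrected codeword c = 010111111001001

Compute s = H r^T mod 2 one row at a time:
  s_1 = 1 + 1 + 0 + 0 + 1 + 0 + 0 + 1 = 4 ≡ 0 (mod 2).
  s_2 = 1 + 1 + 1 + 1 + 1 + 0 + 0 + 1 = 6 ≡ 0 (mod 2).
  s_3 = 0 + 0 + 1 + 1 + 0 + 0 + 0 + 1 = 3 ≡ 1 (mod 2).
  s_4 = 0 + 0 + 1 + 1 + 1 + 0 + 0 + 1 = 4 ≡ 0 (mod 2).
s = (0, 0, 1, 0)^T — this equals column 2 of H (binary 0010), so error is at position 2.
Correct: flip bit 2 of r = 000111111001001 to get c = 010111111001001.


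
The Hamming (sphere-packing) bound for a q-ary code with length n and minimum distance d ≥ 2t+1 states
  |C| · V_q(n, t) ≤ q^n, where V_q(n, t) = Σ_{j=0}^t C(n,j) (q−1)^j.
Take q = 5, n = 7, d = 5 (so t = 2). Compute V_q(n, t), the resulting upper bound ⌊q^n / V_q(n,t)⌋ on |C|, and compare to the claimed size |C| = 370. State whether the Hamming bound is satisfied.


V_q(n, t) = 365, q^n = 78125, Hamming bound = 214, |C| = 370 > bound (violated).

Step 1: Compute V_q(n, t) = Σ_{j=0}^2 C(n, j) (q−1)^j.
  j = 0: C(7,0)·(4)^0 = 1·1 = 1.
  j = 1: C(7,1)·(4)^1 = 7·4 = 28.
  j = 2: C(7,2)·(4)^2 = 21·16 = 336.
  V_q(n, t) = 1 + 28 + 336 = 365.
Step 2: q^n = 5^7 = 78125.
Step 3: Hamming bound ⌊q^n / V_q(n,t)⌋ = ⌊78125/365⌋ = 214.
Step 4: Compare |C| = 370 to 214: violated.
The claimed |C| lies above the Hamming bound, so no 5-ary code of length 7 with d ≥ 5 can have 370 codewords.


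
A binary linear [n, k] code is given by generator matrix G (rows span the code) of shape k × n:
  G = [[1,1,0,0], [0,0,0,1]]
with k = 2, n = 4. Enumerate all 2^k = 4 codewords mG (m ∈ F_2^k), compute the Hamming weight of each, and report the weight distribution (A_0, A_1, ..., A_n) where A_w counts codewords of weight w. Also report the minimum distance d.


Weight distribution: A_0 = 1, A_1 = 1, A_2 = 1, A_3 = 1. Minimum distance d = 1.

Enumerate all 2^2 = 4 messages m ∈ F_2^2.
For each, compute codeword c = mG in F_2^4, then tally its weight.
  m = 00 → c = 0000, weight = 0.
  m = 10 → c = 1100, weight = 2.
  m = 01 → c = 0001, weight = 1.
  m = 11 → c = 1101, weight = 3.
Tally weights:
  weight 0: 1 codewords.
  weight 1: 1 codewords.
  weight 2: 1 codewords.
  weight 3: 1 codewords.
Minimum distance d = smallest w > 0 with A_w > 0 = 1.
Sanity: Σ A_w = 4 = 2^2 = 4 ✓.


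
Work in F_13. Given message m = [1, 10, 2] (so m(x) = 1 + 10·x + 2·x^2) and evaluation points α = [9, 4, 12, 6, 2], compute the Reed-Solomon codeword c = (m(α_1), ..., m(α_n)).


c = [6, 8, 6, 3, 3]

Message polynomial: m(x) = 1 + 10·x + 2·x^2 (mod 13).
For each evaluation point α_i, compute m(α_i) mod 13:
  α_1 = 9: Horner steps 2 → 2 → 6, so m(9) = 6.
  α_2 = 4: Horner steps 2 → 5 → 8, so m(4) = 8.
  α_3 = 12: Horner steps 2 → 8 → 6, so m(12) = 6.
  α_4 = 6: Horner steps 2 → 9 → 3, so m(6) = 3.
  α_5 = 2: Horner steps 2 → 1 → 3, so m(2) = 3.
Codeword c = [6, 8, 6, 3, 3] ∈ F_13^5.


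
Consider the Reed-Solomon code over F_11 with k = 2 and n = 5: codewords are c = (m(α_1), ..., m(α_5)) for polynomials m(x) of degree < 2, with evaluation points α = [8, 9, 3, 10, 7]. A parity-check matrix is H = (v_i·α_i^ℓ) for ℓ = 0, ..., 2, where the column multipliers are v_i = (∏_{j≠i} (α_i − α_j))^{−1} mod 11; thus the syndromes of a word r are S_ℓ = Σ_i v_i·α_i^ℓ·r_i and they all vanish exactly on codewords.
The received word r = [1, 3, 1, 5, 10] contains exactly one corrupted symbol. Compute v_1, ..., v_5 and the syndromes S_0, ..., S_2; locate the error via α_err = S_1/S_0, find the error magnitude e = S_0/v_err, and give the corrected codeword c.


S = (8, 2, 6), error at position 3, error magnitude e = 10, c = [1, 3, 2, 5, 10].

Step 1: column multipliers v_i = (∏_{j≠i}(α_i − α_j))^{−1} mod 11.
  i = 1 (α = 8): (8−9)(8−3)(8−10)(8−7) = (−1)·5·(−2)·1 = 10 ≡ 10, so v_1 = 10^{−1} = 10 (mod 11).
  i = 2 (α = 9): (9−8)(9−3)(9−10)(9−7) = 1·6·(−1)·2 = −12 ≡ 10, so v_2 = 10^{−1} = 10 (mod 11).
  i = 3 (α = 3): (3−8)(3−9)(3−10)(3−7) = (−5)·(−6)·(−7)·(−4) = 840 ≡ 4, so v_3 = 4^{−1} = 3 (mod 11).
  i = 4 (α = 10): (10−8)(10−9)(10−3)(10−7) = 2·1·7·3 = 42 ≡ 9, so v_4 = 9^{−1} = 5 (mod 11).
  i = 5 (α = 7): (7−8)(7−9)(7−3)(7−10) = (−1)·(−2)·4·(−3) = −24 ≡ 9, so v_5 = 9^{−1} = 5 (mod 11).
  v = [10, 10, 3, 5, 5].
Step 2: syndromes of r = [1, 3, 1, 5, 10] (all sums mod 11).
  S_0 = Σ v_i r_i = 10·1 + 10·3 + 3·1 + 5·5 + 5·10 = 118 ≡ 8.
  S_1 = Σ v_i α_i r_i = 10·8·1 + 10·9·3 + 3·3·1 + 5·10·5 + 5·7·10 = 959 ≡ 2.
  α_i^2 mod 11 = [9, 4, 9, 1, 5].
  S_2 = Σ v_i α_i^2 r_i = 10·9·1 + 10·4·3 + 3·9·1 + 5·1·5 + 5·5·10 = 512 ≡ 6.
  S = (8, 2, 6) ≠ 0, so r is not a codeword (an error is present).
Step 3: locate the error. For a single error e at position i, S_ℓ = v_i·e·α_i^ℓ, so α_err = S_1/S_0.
  S_0^{−1} = 8^{−1} = 7 (mod 11), so α_err = 2·7 = 14 ≡ 3 = α_3. Error position i = 3.
  Consistency check: S_2/S_1 = 6·6 = 36 ≡ 3 = α_err ✓ (single-error assumption holds).
Step 4: error magnitude e = S_0/v_3 = S_0·∏_{j≠3}(α_3 − α_j) = 8·4 = 32 ≡ 10 (mod 11).
Step 5: correct position 3: c_3 = r_3 − e = 1 − 10 ≡ 2 (mod 11). Hence c = [1, 3, 2, 5, 10].
  Check: interpolating c through the α_i gives m(x) = 7 + 2·x (degree < 2) with m(α_i) = c_i for every i, so c is indeed a codeword.


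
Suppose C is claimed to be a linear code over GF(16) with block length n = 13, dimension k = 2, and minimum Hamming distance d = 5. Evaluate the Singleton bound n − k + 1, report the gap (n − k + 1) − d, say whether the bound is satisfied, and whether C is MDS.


Singleton RHS = n − k + 1 = 12, slack = 7, bound satisfied, not MDS.

Singleton bound: d ≤ n − k + 1.
Here n = 13, k = 2, so n − k + 1 = 12.
Given d = 5, check d ≤ 12: YES.
Slack = (n − k + 1) − d = 7.
The code is NOT MDS (slack = 7 > 0).
Description: the claimed parameters are [13, 2, 5]_16; such a code would be non-MDS.


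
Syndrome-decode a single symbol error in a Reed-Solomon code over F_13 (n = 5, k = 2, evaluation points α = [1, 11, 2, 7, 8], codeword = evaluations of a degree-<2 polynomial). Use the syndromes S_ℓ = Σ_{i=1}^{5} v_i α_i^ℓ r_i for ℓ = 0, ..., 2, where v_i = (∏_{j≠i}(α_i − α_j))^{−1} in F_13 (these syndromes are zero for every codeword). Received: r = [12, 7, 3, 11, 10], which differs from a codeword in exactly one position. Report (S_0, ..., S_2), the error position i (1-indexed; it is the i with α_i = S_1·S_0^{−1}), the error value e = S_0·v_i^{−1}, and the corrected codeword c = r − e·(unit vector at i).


S = (2, 2, 2), error at position 1, error magnitude e = 8, c = [4, 7, 3, 11, 10].

Step 1: column multipliers v_i = (∏_{j≠i}(α_i − α_j))^{−1} mod 13.
  i = 1 (α = 1): (1−11)(1−2)(1−7)(1−8) = (−10)·(−1)·(−6)·(−7) = 420 ≡ 4, so v_1 = 4^{−1} = 10 (mod 13).
  i = 2 (α = 11): (11−1)(11−2)(11−7)(11−8) = 10·9·4·3 = 1080 ≡ 1, so v_2 = 1^{−1} = 1 (mod 13).
  i = 3 (α = 2): (2−1)(2−11)(2−7)(2−8) = 1·(−9)·(−5)·(−6) = −270 ≡ 3, so v_3 = 3^{−1} = 9 (mod 13).
  i = 4 (α = 7): (7−1)(7−11)(7−2)(7−8) = 6·(−4)·5·(−1) = 120 ≡ 3, so v_4 = 3^{−1} = 9 (mod 13).
  i = 5 (α = 8): (8−1)(8−11)(8−2)(8−7) = 7·(−3)·6·1 = −126 ≡ 4, so v_5 = 4^{−1} = 10 (mod 13).
  v = [10, 1, 9, 9, 10].
Step 2: syndromes of r = [12, 7, 3, 11, 10] (all sums mod 13).
  S_0 = Σ v_i r_i = 10·12 + 1·7 + 9·3 + 9·11 + 10·10 = 353 ≡ 2.
  S_1 = Σ v_i α_i r_i = 10·1·12 + 1·11·7 + 9·2·3 + 9·7·11 + 10·8·10 = 1744 ≡ 2.
  α_i^2 mod 13 = [1, 4, 4, 10, 12].
  S_2 = Σ v_i α_i^2 r_i = 10·1·12 + 1·4·7 + 9·4·3 + 9·10·11 + 10·12·10 = 2446 ≡ 2.
  S = (2, 2, 2) ≠ 0, so r is not a codeword (an error is present).
Step 3: locate the error. For a single error e at position i, S_ℓ = v_i·e·α_i^ℓ, so α_err = S_1/S_0.
  S_0^{−1} = 2^{−1} = 7 (mod 13), so α_err = 2·7 = 14 ≡ 1 = α_1. Error position i = 1.
  Consistency check: S_2/S_1 = 2·7 = 14 ≡ 1 = α_err ✓ (single-error assumption holds).
Step 4: error magnitude e = S_0/v_1 = S_0·∏_{j≠1}(α_1 − α_j) = 2·4 = 8 ≡ 8 (mod 13).
Step 5: correct position 1: c_1 = r_1 − e = 12 − 8 ≡ 4 (mod 13). Hence c = [4, 7, 3, 11, 10].
  Check: interpolating c through the α_i gives m(x) = 5 + 12·x (degree < 2) with m(α_i) = c_i for every i, so c is indeed a codeword.


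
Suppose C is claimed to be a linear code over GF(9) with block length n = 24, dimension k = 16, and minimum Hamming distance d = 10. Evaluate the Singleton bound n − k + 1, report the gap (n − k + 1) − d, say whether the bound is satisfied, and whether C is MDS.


Singleton RHS = n − k + 1 = 9, slack = -1, bound violated (no such code; not MDS).

Singleton bound: d ≤ n − k + 1.
Here n = 24, k = 16, so n − k + 1 = 9.
Given d = 10, check d ≤ 9: NO.
Slack = (n − k + 1) − d = -1.
The slack is negative: d = 10 exceeds n − k + 1 = 9 by 1, so the Singleton bound is violated and no linear [24, 16, 10]_9 code can exist. In particular it is not MDS (MDS requires d = n − k + 1 exactly).
Description: the claimed parameters are [24, 16, 10]_9; such a code would be impossible (violates the Singleton bound).


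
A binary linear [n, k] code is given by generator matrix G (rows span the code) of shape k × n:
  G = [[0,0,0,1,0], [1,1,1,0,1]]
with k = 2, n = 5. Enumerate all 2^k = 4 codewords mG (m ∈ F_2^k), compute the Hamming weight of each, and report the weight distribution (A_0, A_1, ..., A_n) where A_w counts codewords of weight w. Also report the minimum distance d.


Weight distribution: A_0 = 1, A_1 = 1, A_4 = 1, A_5 = 1. Minimum distance d = 1.

Enumerate all 2^2 = 4 messages m ∈ F_2^2.
For each, compute codeword c = mG in F_2^5, then tally its weight.
  m = 00 → c = 00000, weight = 0.
  m = 10 → c = 00010, weight = 1.
  m = 01 → c = 11101, weight = 4.
  m = 11 → c = 11111, weight = 5.
Tally weights:
  weight 0: 1 codewords.
  weight 1: 1 codewords.
  weight 4: 1 codewords.
  weight 5: 1 codewords.
Minimum distance d = smallest w > 0 with A_w > 0 = 1.
Sanity: Σ A_w = 4 = 2^2 = 4 ✓.


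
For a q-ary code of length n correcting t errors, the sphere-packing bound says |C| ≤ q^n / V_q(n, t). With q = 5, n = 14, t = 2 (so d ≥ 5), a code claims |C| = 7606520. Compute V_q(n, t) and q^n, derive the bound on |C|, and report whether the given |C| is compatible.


V_q(n, t) = 1513, q^n = 6103515625, Hamming bound = 4034048, |C| = 7606520 > bound (violated).

Step 1: Compute V_q(n, t) = Σ_{j=0}^2 C(n, j) (q−1)^j.
  j = 0: C(14,0)·(4)^0 = 1·1 = 1.
  j = 1: C(14,1)·(4)^1 = 14·4 = 56.
  j = 2: C(14,2)·(4)^2 = 91·16 = 1456.
  V_q(n, t) = 1 + 56 + 1456 = 1513.
Step 2: q^n = 5^14 = 6103515625.
Step 3: Hamming bound ⌊q^n / V_q(n,t)⌋ = ⌊6103515625/1513⌋ = 4034048.
Step 4: Compare |C| = 7606520 to 4034048: violated.
The claimed |C| lies above the Hamming bound, so no 5-ary code of length 14 with d ≥ 5 can have 7606520 codewords.


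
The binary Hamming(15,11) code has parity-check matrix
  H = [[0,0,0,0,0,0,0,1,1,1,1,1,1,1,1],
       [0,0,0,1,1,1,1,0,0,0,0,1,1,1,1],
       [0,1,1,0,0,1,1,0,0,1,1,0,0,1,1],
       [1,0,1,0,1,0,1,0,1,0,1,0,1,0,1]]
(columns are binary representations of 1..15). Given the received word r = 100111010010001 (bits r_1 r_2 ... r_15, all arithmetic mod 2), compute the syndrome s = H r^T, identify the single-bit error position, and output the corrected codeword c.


s = (1, 0, 1, 0)^T, error position = 10, corrected codeword c = 100111010110001

Compute s = H r^T mod 2 one row at a time:
  s_1 = 1 + 0 + 0 + 1 + 0 + 0 + 0 + 1 = 3 ≡ 1 (mod 2).
  s_2 = 1 + 1 + 1 + 0 + 0 + 0 + 0 + 1 = 4 ≡ 0 (mod 2).
  s_3 = 0 + 0 + 1 + 0 + 0 + 1 + 0 + 1 = 3 ≡ 1 (mod 2).
  s_4 = 1 + 0 + 1 + 0 + 0 + 1 + 0 + 1 = 4 ≡ 0 (mod 2).
s = (1, 0, 1, 0)^T — this equals column 10 of H (binary 1010), so error is at position 10.
Correct: flip bit 10 of r = 100111010010001 to get c = 100111010110001.


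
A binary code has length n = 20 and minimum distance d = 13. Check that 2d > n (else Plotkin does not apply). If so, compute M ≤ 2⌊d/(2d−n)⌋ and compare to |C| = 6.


Plotkin bound M ≤ 4; given |C| = 6 > bound (violated).

Check applicability: 2d = 26, n = 20.
2d − n = 6 > 0, so Plotkin applies.
Compute d/(2d−n) = 13/6 ≈ 2.1667.
⌊d/(2d−n)⌋ = 2.
Plotkin bound: M ≤ 2·2 = 4.
Given |C| = 6, check: VIOLATED.
This |C| is above the Plotkin bound, so no binary code with n = 20, d = 13 and 6 codewords exists.


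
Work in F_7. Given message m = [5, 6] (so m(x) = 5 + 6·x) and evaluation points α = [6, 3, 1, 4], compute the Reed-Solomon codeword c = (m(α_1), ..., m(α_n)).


c = [6, 2, 4, 1]

Message polynomial: m(x) = 5 + 6·x (mod 7).
For each evaluation point α_i, compute m(α_i) mod 7:
  α_1 = 6: Horner steps 6 → 6, so m(6) = 6.
  α_2 = 3: Horner steps 6 → 2, so m(3) = 2.
  α_3 = 1: Horner steps 6 → 4, so m(1) = 4.
  α_4 = 4: Horner steps 6 → 1, so m(4) = 1.
Codeword c = [6, 2, 4, 1] ∈ F_7^4.


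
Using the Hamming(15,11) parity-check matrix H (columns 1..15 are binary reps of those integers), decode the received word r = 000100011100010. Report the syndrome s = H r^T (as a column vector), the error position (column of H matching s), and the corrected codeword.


s = (0, 0, 0, 1)^T, error position = 1, corrected codeword c = 100100011100010

Compute s = H r^T mod 2 one row at a time:
  s_1 = 1 + 1 + 1 + 0 + 0 + 0 + 1 + 0 = 4 ≡ 0 (mod 2).
  s_2 = 1 + 0 + 0 + 0 + 0 + 0 + 1 + 0 = 2 ≡ 0 (mod 2).
  s_3 = 0 + 0 + 0 + 0 + 1 + 0 + 1 + 0 = 2 ≡ 0 (mod 2).
  s_4 = 0 + 0 + 0 + 0 + 1 + 0 + 0 + 0 = 1 ≡ 1 (mod 2).
s = (0, 0, 0, 1)^T — this equals column 1 of H (binary 0001), so error is at position 1.
Correct: flip bit 1 of r = 000100011100010 to get c = 100100011100010.


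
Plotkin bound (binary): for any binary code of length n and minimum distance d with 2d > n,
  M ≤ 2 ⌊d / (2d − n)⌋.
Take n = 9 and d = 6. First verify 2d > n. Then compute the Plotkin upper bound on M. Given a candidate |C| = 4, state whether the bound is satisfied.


Plotkin bound M ≤ 4; given |C| = 4 ≤ bound (satisfied).

Check applicability: 2d = 12, n = 9.
2d − n = 3 > 0, so Plotkin applies.
Compute d/(2d−n) = 6/3 ≈ 2.0000.
⌊d/(2d−n)⌋ = 2.
Plotkin bound: M ≤ 2·2 = 4.
Given |C| = 4, check: satisfied.
This |C| is at the Plotkin bound.


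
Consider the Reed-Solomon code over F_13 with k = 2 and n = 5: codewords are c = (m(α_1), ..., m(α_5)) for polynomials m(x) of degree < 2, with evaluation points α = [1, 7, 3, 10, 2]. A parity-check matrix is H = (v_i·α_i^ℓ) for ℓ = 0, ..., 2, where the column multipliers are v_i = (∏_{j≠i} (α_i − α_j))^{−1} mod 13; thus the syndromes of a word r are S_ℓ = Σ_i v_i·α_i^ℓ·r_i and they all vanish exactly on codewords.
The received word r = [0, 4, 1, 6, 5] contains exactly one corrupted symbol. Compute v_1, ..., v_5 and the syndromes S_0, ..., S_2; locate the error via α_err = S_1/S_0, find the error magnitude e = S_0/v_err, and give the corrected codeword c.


S = (1, 3, 9), error at position 3, error magnitude e = 4, c = [0, 4, 10, 6, 5].

Step 1: column multipliers v_i = (∏_{j≠i}(α_i − α_j))^{−1} mod 13.
  i = 1 (α = 1): (1−7)(1−3)(1−10)(1−2) = (−6)·(−2)·(−9)·(−1) = 108 ≡ 4, so v_1 = 4^{−1} = 10 (mod 13).
  i = 2 (α = 7): (7−1)(7−3)(7−10)(7−2) = 6·4·(−3)·5 = −360 ≡ 4, so v_2 = 4^{−1} = 10 (mod 13).
  i = 3 (α = 3): (3−1)(3−7)(3−10)(3−2) = 2·(−4)·(−7)·1 = 56 ≡ 4, so v_3 = 4^{−1} = 10 (mod 13).
  i = 4 (α = 10): (10−1)(10−7)(10−3)(10−2) = 9·3·7·8 = 1512 ≡ 4, so v_4 = 4^{−1} = 10 (mod 13).
  i = 5 (α = 2): (2−1)(2−7)(2−3)(2−10) = 1·(−5)·(−1)·(−8) = −40 ≡ 12, so v_5 = 12^{−1} = 12 (mod 13).
  v = [10, 10, 10, 10, 12].
Step 2: syndromes of r = [0, 4, 1, 6, 5] (all sums mod 13).
  S_0 = Σ v_i r_i = 10·0 + 10·4 + 10·1 + 10·6 + 12·5 = 170 ≡ 1.
  S_1 = Σ v_i α_i r_i = 10·1·0 + 10·7·4 + 10·3·1 + 10·10·6 + 12·2·5 = 1030 ≡ 3.
  α_i^2 mod 13 = [1, 10, 9, 9, 4].
  S_2 = Σ v_i α_i^2 r_i = 10·1·0 + 10·10·4 + 10·9·1 + 10·9·6 + 12·4·5 = 1270 ≡ 9.
  S = (1, 3, 9) ≠ 0, so r is not a codeword (an error is present).
Step 3: locate the error. For a single error e at position i, S_ℓ = v_i·e·α_i^ℓ, so α_err = S_1/S_0.
  S_0^{−1} = 1^{−1} = 1 (mod 13), so α_err = 3·1 = 3 ≡ 3 = α_3. Error position i = 3.
  Consistency check: S_2/S_1 = 9·9 = 81 ≡ 3 = α_err ✓ (single-error assumption holds).
Step 4: error magnitude e = S_0/v_3 = S_0·∏_{j≠3}(α_3 − α_j) = 1·4 = 4 ≡ 4 (mod 13).
Step 5: correct position 3: c_3 = r_3 − e = 1 − 4 ≡ 10 (mod 13). Hence c = [0, 4, 10, 6, 5].
  Check: interpolating c through the α_i gives m(x) = 8 + 5·x (degree < 2) with m(α_i) = c_i for every i, so c is indeed a codeword.


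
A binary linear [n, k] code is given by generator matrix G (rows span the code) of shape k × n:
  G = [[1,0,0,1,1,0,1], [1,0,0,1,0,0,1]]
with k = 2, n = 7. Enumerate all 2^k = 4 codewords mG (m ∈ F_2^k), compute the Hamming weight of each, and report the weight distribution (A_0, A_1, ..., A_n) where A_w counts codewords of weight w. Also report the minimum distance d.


Weight distribution: A_0 = 1, A_1 = 1, A_3 = 1, A_4 = 1. Minimum distance d = 1.

Enumerate all 2^2 = 4 messages m ∈ F_2^2.
For each, compute codeword c = mG in F_2^7, then tally its weight.
  m = 00 → c = 0000000, weight = 0.
  m = 10 → c = 1001101, weight = 4.
  m = 01 → c = 1001001, weight = 3.
  m = 11 → c = 0000100, weight = 1.
Tally weights:
  weight 0: 1 codewords.
  weight 1: 1 codewords.
  weight 3: 1 codewords.
  weight 4: 1 codewords.
Minimum distance d = smallest w > 0 with A_w > 0 = 1.
Sanity: Σ A_w = 4 = 2^2 = 4 ✓.


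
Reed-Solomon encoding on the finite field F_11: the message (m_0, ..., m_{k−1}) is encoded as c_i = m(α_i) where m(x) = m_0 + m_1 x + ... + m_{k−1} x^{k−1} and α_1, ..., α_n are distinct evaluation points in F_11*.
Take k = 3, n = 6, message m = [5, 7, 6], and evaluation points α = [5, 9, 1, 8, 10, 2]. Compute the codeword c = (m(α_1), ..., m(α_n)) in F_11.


c = [3, 4, 7, 5, 4, 10]

Message polynomial: m(x) = 5 + 7·x + 6·x^2 (mod 11).
For each evaluation point α_i, compute m(α_i) mod 11:
  α_1 = 5: Horner steps 6 → 4 → 3, so m(5) = 3.
  α_2 = 9: Horner steps 6 → 6 → 4, so m(9) = 4.
  α_3 = 1: Horner steps 6 → 2 → 7, so m(1) = 7.
  α_4 = 8: Horner steps 6 → 0 → 5, so m(8) = 5.
  α_5 = 10: Horner steps 6 → 1 → 4, so m(10) = 4.
  α_6 = 2: Horner steps 6 → 8 → 10, so m(2) = 10.
Codeword c = [3, 4, 7, 5, 4, 10] ∈ F_11^6.


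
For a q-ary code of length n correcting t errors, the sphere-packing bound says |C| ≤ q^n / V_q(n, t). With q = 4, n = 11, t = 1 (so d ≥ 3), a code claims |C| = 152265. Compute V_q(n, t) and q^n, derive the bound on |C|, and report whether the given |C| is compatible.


V_q(n, t) = 34, q^n = 4194304, Hamming bound = 123361, |C| = 152265 > bound (violated).

Step 1: Compute V_q(n, t) = Σ_{j=0}^1 C(n, j) (q−1)^j.
  j = 0: C(11,0)·(3)^0 = 1·1 = 1.
  j = 1: C(11,1)·(3)^1 = 11·3 = 33.
  V_q(n, t) = 1 + 33 = 34.
Step 2: q^n = 4^11 = 4194304.
Step 3: Hamming bound ⌊q^n / V_q(n,t)⌋ = ⌊4194304/34⌋ = 123361.
Step 4: Compare |C| = 152265 to 123361: violated.
The claimed |C| lies above the Hamming bound, so no 4-ary code of length 11 with d ≥ 3 can have 152265 codewords.


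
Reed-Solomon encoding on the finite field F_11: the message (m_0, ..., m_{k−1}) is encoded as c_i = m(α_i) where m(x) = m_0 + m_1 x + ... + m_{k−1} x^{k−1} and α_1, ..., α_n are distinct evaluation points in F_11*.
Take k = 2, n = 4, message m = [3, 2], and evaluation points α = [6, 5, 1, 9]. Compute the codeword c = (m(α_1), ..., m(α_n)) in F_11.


c = [4, 2, 5, 10]

Message polynomial: m(x) = 3 + 2·x (mod 11).
For each evaluation point α_i, compute m(α_i) mod 11:
  α_1 = 6: Horner steps 2 → 4, so m(6) = 4.
  α_2 = 5: Horner steps 2 → 2, so m(5) = 2.
  α_3 = 1: Horner steps 2 → 5, so m(1) = 5.
  α_4 = 9: Horner steps 2 → 10, so m(9) = 10.
Codeword c = [4, 2, 5, 10] ∈ F_11^4.


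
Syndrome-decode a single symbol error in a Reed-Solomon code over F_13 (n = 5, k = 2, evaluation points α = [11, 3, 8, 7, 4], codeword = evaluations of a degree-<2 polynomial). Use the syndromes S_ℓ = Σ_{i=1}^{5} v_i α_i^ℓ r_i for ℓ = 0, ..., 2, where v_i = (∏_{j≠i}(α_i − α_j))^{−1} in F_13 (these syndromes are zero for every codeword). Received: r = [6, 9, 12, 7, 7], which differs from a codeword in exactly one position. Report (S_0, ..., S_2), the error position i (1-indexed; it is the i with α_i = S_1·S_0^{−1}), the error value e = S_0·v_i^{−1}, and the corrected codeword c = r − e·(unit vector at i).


S = (5, 9, 11), error at position 4, error magnitude e = 6, c = [6, 9, 12, 1, 7].

Step 1: column multipliers v_i = (∏_{j≠i}(α_i − α_j))^{−1} mod 13.
  i = 1 (α = 11): (11−3)(11−8)(11−7)(11−4) = 8·3·4·7 = 672 ≡ 9, so v_1 = 9^{−1} = 3 (mod 13).
  i = 2 (α = 3): (3−11)(3−8)(3−7)(3−4) = (−8)·(−5)·(−4)·(−1) = 160 ≡ 4, so v_2 = 4^{−1} = 10 (mod 13).
  i = 3 (α = 8): (8−11)(8−3)(8−7)(8−4) = (−3)·5·1·4 = −60 ≡ 5, so v_3 = 5^{−1} = 8 (mod 13).
  i = 4 (α = 7): (7−11)(7−3)(7−8)(7−4) = (−4)·4·(−1)·3 = 48 ≡ 9, so v_4 = 9^{−1} = 3 (mod 13).
  i = 5 (α = 4): (4−11)(4−3)(4−8)(4−7) = (−7)·1·(−4)·(−3) = −84 ≡ 7, so v_5 = 7^{−1} = 2 (mod 13).
  v = [3, 10, 8, 3, 2].
Step 2: syndromes of r = [6, 9, 12, 7, 7] (all sums mod 13).
  S_0 = Σ v_i r_i = 3·6 + 10·9 + 8·12 + 3·7 + 2·7 = 239 ≡ 5.
  S_1 = Σ v_i α_i r_i = 3·11·6 + 10·3·9 + 8·8·12 + 3·7·7 + 2·4·7 = 1439 ≡ 9.
  α_i^2 mod 13 = [4, 9, 12, 10, 3].
  S_2 = Σ v_i α_i^2 r_i = 3·4·6 + 10·9·9 + 8·12·12 + 3·10·7 + 2·3·7 = 2286 ≡ 11.
  S = (5, 9, 11) ≠ 0, so r is not a codeword (an error is present).
Step 3: locate the error. For a single error e at position i, S_ℓ = v_i·e·α_i^ℓ, so α_err = S_1/S_0.
  S_0^{−1} = 5^{−1} = 8 (mod 13), so α_err = 9·8 = 72 ≡ 7 = α_4. Error position i = 4.
  Consistency check: S_2/S_1 = 11·3 = 33 ≡ 7 = α_err ✓ (single-error assumption holds).
Step 4: error magnitude e = S_0/v_4 = S_0·∏_{j≠4}(α_4 − α_j) = 5·9 = 45 ≡ 6 (mod 13).
Step 5: correct position 4: c_4 = r_4 − e = 7 − 6 ≡ 1 (mod 13). Hence c = [6, 9, 12, 1, 7].
  Check: interpolating c through the α_i gives m(x) = 2 + 11·x (degree < 2) with m(α_i) = c_i for every i, so c is indeed a codeword.


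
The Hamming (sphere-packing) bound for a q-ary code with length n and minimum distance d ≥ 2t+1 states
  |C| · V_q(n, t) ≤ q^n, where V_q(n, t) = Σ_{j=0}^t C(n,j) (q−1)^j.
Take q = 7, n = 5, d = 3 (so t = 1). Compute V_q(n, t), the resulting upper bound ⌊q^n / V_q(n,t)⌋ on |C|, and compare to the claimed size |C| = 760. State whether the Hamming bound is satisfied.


V_q(n, t) = 31, q^n = 16807, Hamming bound = 542, |C| = 760 > bound (violated).

Step 1: Compute V_q(n, t) = Σ_{j=0}^1 C(n, j) (q−1)^j.
  j = 0: C(5,0)·(6)^0 = 1·1 = 1.
  j = 1: C(5,1)·(6)^1 = 5·6 = 30.
  V_q(n, t) = 1 + 30 = 31.
Step 2: q^n = 7^5 = 16807.
Step 3: Hamming bound ⌊q^n / V_q(n,t)⌋ = ⌊16807/31⌋ = 542.
Step 4: Compare |C| = 760 to 542: violated.
The claimed |C| lies above the Hamming bound, so no 7-ary code of length 5 with d ≥ 3 can have 760 codewords.


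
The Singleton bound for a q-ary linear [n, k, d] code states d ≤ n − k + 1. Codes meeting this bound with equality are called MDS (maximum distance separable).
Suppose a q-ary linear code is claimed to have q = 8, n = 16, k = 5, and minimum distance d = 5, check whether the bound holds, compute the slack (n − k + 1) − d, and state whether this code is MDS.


Singleton RHS = n − k + 1 = 12, slack = 7, bound satisfied, not MDS.

Singleton bound: d ≤ n − k + 1.
Here n = 16, k = 5, so n − k + 1 = 12.
Given d = 5, check d ≤ 12: YES.
Slack = (n − k + 1) − d = 7.
The code is NOT MDS (slack = 7 > 0).
Description: the claimed parameters are [16, 5, 5]_8; such a code would be non-MDS.


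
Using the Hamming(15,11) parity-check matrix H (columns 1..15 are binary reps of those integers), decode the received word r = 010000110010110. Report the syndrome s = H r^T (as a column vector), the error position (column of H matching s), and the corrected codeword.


s = (0, 1, 0, 1)^T, error position = 5, corrected codeword c = 010010110010110

Compute s = H r^T mod 2 one row at a time:
  s_1 = 1 + 0 + 0 + 1 + 0 + 1 + 1 + 0 = 4 ≡ 0 (mod 2).
  s_2 = 0 + 0 + 0 + 1 + 0 + 1 + 1 + 0 = 3 ≡ 1 (mod 2).
  s_3 = 1 + 0 + 0 + 1 + 0 + 1 + 1 + 0 = 4 ≡ 0 (mod 2).
  s_4 = 0 + 0 + 0 + 1 + 0 + 1 + 1 + 0 = 3 ≡ 1 (mod 2).
s = (0, 1, 0, 1)^T — this equals column 5 of H (binary 0101), so error is at position 5.
Correct: flip bit 5 of r = 010000110010110 to get c = 010010110010110.


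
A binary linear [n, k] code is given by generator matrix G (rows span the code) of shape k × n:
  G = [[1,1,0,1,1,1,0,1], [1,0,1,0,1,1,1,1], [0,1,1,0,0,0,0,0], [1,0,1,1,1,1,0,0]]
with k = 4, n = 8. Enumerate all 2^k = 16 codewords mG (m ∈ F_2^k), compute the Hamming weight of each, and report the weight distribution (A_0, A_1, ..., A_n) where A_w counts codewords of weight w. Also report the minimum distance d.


Weight distribution: A_0 = 1, A_1 = 1, A_2 = 2, A_3 = 2, A_4 = 1, A_5 = 5, A_6 = 4. Minimum distance d = 1.

Enumerate all 2^4 = 16 messages m ∈ F_2^4.
For each, compute codeword c = mG in F_2^8, then tally its weight.
  m = 0000 → c = 00000000, weight = 0.
  m = 1000 → c = 11011101, weight = 6.
  m = 0100 → c = 10101111, weight = 6.
  m = 1100 → c = 01110010, weight = 4.
  m = 0010 → c = 01100000, weight = 2.
  m = 1010 → c = 10111101, weight = 6.
  m = 0110 → c = 11001111, weight = 6.
  m = 1110 → c = 00010010, weight = 2.
  m = 0001 → c = 10111100, weight = 5.
  m = 1001 → c = 01100001, weight = 3.
  m = 0101 → c = 00010011, weight = 3.
  m = 1101 → c = 11001110, weight = 5.
  m = 0011 → c = 11011100, weight = 5.
  m = 1011 → c = 00000001, weight = 1.
  m = 0111 → c = 01110011, weight = 5.
  m = 1111 → c = 10101110, weight = 5.
Tally weights:
  weight 0: 1 codewords.
  weight 1: 1 codewords.
  weight 2: 2 codewords.
  weight 3: 2 codewords.
  weight 4: 1 codewords.
  weight 5: 5 codewords.
  weight 6: 4 codewords.
Minimum distance d = smallest w > 0 with A_w > 0 = 1.
Sanity: Σ A_w = 16 = 2^4 = 16 ✓.


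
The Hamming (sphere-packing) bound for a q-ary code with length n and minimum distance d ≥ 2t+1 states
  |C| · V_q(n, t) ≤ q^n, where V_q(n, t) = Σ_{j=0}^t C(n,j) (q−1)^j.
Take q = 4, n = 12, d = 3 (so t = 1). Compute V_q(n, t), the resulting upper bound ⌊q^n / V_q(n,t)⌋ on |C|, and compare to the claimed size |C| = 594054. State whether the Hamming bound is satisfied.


V_q(n, t) = 37, q^n = 16777216, Hamming bound = 453438, |C| = 594054 > bound (violated).

Step 1: Compute V_q(n, t) = Σ_{j=0}^1 C(n, j) (q−1)^j.
  j = 0: C(12,0)·(3)^0 = 1·1 = 1.
  j = 1: C(12,1)·(3)^1 = 12·3 = 36.
  V_q(n, t) = 1 + 36 = 37.
Step 2: q^n = 4^12 = 16777216.
Step 3: Hamming bound ⌊q^n / V_q(n,t)⌋ = ⌊16777216/37⌋ = 453438.
Step 4: Compare |C| = 594054 to 453438: violated.
The claimed |C| lies above the Hamming bound, so no 4-ary code of length 12 with d ≥ 3 can have 594054 codewords.


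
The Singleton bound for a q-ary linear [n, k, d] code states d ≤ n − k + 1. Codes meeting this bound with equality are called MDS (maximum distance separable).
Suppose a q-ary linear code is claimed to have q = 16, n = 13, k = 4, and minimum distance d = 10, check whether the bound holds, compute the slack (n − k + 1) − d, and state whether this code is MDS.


Singleton RHS = n − k + 1 = 10, slack = 0, bound satisfied, MDS.

Singleton bound: d ≤ n − k + 1.
Here n = 13, k = 4, so n − k + 1 = 10.
Given d = 10, check d ≤ 10: YES.
Slack = (n − k + 1) − d = 0.
The code is MDS (slack = 0).
Description: the claimed parameters are [13, 4, 10]_16; such a code would be MDS (meets Singleton bound).


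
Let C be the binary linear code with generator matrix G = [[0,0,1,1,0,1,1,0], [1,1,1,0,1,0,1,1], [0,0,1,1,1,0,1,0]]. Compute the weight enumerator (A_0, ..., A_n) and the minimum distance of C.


Weight distribution: A_0 = 1, A_2 = 1, A_4 = 3, A_6 = 3. Minimum distance d = 2.

Enumerate all 2^3 = 8 messages m ∈ F_2^3.
For each, compute codeword c = mG in F_2^8, then tally its weight.
  m = 000 → c = 00000000, weight = 0.
  m = 100 → c = 00110110, weight = 4.
  m = 010 → c = 11101011, weight = 6.
  m = 110 → c = 11011101, weight = 6.
  m = 001 → c = 00111010, weight = 4.
  m = 101 → c = 00001100, weight = 2.
  m = 011 → c = 11010001, weight = 4.
  m = 111 → c = 11100111, weight = 6.
Tally weights:
  weight 0: 1 codewords.
  weight 2: 1 codewords.
  weight 4: 3 codewords.
  weight 6: 3 codewords.
Minimum distance d = smallest w > 0 with A_w > 0 = 2.
Sanity: Σ A_w = 8 = 2^3 = 8 ✓.


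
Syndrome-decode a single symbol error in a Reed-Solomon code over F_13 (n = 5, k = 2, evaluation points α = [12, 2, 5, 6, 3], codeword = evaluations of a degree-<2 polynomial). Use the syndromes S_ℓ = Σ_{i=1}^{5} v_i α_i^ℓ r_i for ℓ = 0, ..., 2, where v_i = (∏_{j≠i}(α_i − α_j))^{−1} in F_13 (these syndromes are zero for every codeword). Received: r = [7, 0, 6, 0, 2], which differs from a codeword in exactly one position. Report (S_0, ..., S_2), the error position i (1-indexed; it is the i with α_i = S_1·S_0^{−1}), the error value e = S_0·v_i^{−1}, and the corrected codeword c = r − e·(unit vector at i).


S = (3, 5, 4), error at position 4, error magnitude e = 5, c = [7, 0, 6, 8, 2].

Step 1: column multipliers v_i = (∏_{j≠i}(α_i − α_j))^{−1} mod 13.
  i = 1 (α = 12): (12−2)(12−5)(12−6)(12−3) = 10·7·6·9 = 3780 ≡ 10, so v_1 = 10^{−1} = 4 (mod 13).
  i = 2 (α = 2): (2−12)(2−5)(2−6)(2−3) = (−10)·(−3)·(−4)·(−1) = 120 ≡ 3, so v_2 = 3^{−1} = 9 (mod 13).
  i = 3 (α = 5): (5−12)(5−2)(5−6)(5−3) = (−7)·3·(−1)·2 = 42 ≡ 3, so v_3 = 3^{−1} = 9 (mod 13).
  i = 4 (α = 6): (6−12)(6−2)(6−5)(6−3) = (−6)·4·1·3 = −72 ≡ 6, so v_4 = 6^{−1} = 11 (mod 13).
  i = 5 (α = 3): (3−12)(3−2)(3−5)(3−6) = (−9)·1·(−2)·(−3) = −54 ≡ 11, so v_5 = 11^{−1} = 6 (mod 13).
  v = [4, 9, 9, 11, 6].
Step 2: syndromes of r = [7, 0, 6, 0, 2] (all sums mod 13).
  S_0 = Σ v_i r_i = 4·7 + 9·0 + 9·6 + 11·0 + 6·2 = 94 ≡ 3.
  S_1 = Σ v_i α_i r_i = 4·12·7 + 9·2·0 + 9·5·6 + 11·6·0 + 6·3·2 = 642 ≡ 5.
  α_i^2 mod 13 = [1, 4, 12, 10, 9].
  S_2 = Σ v_i α_i^2 r_i = 4·1·7 + 9·4·0 + 9·12·6 + 11·10·0 + 6·9·2 = 784 ≡ 4.
  S = (3, 5, 4) ≠ 0, so r is not a codeword (an error is present).
Step 3: locate the error. For a single error e at position i, S_ℓ = v_i·e·α_i^ℓ, so α_err = S_1/S_0.
  S_0^{−1} = 3^{−1} = 9 (mod 13), so α_err = 5·9 = 45 ≡ 6 = α_4. Error position i = 4.
  Consistency check: S_2/S_1 = 4·8 = 32 ≡ 6 = α_err ✓ (single-error assumption holds).
Step 4: error magnitude e = S_0/v_4 = S_0·∏_{j≠4}(α_4 − α_j) = 3·6 = 18 ≡ 5 (mod 13).
Step 5: correct position 4: c_4 = r_4 − e = 0 − 5 ≡ 8 (mod 13). Hence c = [7, 0, 6, 8, 2].
  Check: interpolating c through the α_i gives m(x) = 9 + 2·x (degree < 2) with m(α_i) = c_i for every i, so c is indeed a codeword.


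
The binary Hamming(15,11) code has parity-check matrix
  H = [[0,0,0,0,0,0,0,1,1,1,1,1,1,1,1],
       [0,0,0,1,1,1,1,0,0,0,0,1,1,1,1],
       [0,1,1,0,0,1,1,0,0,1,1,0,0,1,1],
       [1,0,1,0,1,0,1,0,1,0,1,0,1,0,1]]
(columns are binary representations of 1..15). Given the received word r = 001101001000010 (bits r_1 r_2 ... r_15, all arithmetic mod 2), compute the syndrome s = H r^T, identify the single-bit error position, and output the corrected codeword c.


s = (0, 1, 1, 0)^T, error position = 6, corrected codeword c = 001100001000010

Compute s = H r^T mod 2 one row at a time:
  s_1 = 0 + 1 + 0 + 0 + 0 + 0 + 1 + 0 = 2 ≡ 0 (mod 2).
  s_2 = 1 + 0 + 1 + 0 + 0 + 0 + 1 + 0 = 3 ≡ 1 (mod 2).
  s_3 = 0 + 1 + 1 + 0 + 0 + 0 + 1 + 0 = 3 ≡ 1 (mod 2).
  s_4 = 0 + 1 + 0 + 0 + 1 + 0 + 0 + 0 = 2 ≡ 0 (mod 2).
s = (0, 1, 1, 0)^T — this equals column 6 of H (binary 0110), so error is at position 6.
Correct: flip bit 6 of r = 001101001000010 to get c = 001100001000010.
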